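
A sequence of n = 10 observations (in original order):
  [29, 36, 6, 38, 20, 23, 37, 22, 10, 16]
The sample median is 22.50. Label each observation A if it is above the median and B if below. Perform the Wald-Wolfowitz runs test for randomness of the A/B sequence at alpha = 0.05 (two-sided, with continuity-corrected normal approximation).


Step 1: Compute median = 22.50; label A = above, B = below.
Labels in order: AABABAABBB  (n_A = 5, n_B = 5)
Step 2: Count runs R = 6.
Step 3: Under H0 (random ordering), E[R] = 2*n_A*n_B/(n_A+n_B) + 1 = 2*5*5/10 + 1 = 6.0000.
        Var[R] = 2*n_A*n_B*(2*n_A*n_B - n_A - n_B) / ((n_A+n_B)^2 * (n_A+n_B-1)) = 2000/900 = 2.2222.
        SD[R] = 1.4907.
Step 4: R = E[R], so z = 0 with no continuity correction.
Step 5: Two-sided p-value via normal approximation = 2*(1 - Phi(|z|)) = 1.000000.
Step 6: alpha = 0.05. fail to reject H0.

R = 6, z = 0.0000, p = 1.000000, fail to reject H0.


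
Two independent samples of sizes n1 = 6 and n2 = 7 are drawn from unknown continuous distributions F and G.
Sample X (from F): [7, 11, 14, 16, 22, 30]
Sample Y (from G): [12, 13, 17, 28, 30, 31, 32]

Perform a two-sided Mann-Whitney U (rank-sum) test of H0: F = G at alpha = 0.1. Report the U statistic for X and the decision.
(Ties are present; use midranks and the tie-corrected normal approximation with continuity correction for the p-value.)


Step 1: Combine and sort all 13 observations; assign midranks.
sorted (value, group): (7,X), (11,X), (12,Y), (13,Y), (14,X), (16,X), (17,Y), (22,X), (28,Y), (30,X), (30,Y), (31,Y), (32,Y)
ranks: 7->1, 11->2, 12->3, 13->4, 14->5, 16->6, 17->7, 22->8, 28->9, 30->10.5, 30->10.5, 31->12, 32->13
Step 2: Rank sum for X: R1 = 1 + 2 + 5 + 6 + 8 + 10.5 = 32.5.
Step 3: U_X = R1 - n1(n1+1)/2 = 32.5 - 6*7/2 = 32.5 - 21 = 11.5.
       U_Y = n1*n2 - U_X = 42 - 11.5 = 30.5.
Step 4: Ties are present, so use the tie-corrected normal approximation (with continuity correction) for the p-value.
Step 5: p-value = 0.197926; compare to alpha = 0.1. fail to reject H0.

U_X = 11.5, p = 0.197926, fail to reject H0 at alpha = 0.1.


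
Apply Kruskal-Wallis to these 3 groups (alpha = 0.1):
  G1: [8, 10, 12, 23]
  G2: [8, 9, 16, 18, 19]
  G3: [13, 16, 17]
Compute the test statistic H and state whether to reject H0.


Step 1: Combine all N = 12 observations and assign midranks.
sorted (value, group, rank): (8,G1,1.5), (8,G2,1.5), (9,G2,3), (10,G1,4), (12,G1,5), (13,G3,6), (16,G2,7.5), (16,G3,7.5), (17,G3,9), (18,G2,10), (19,G2,11), (23,G1,12)
Step 2: Sum ranks within each group.
R_1 = 22.5 (n_1 = 4)
R_2 = 33 (n_2 = 5)
R_3 = 22.5 (n_3 = 3)
Step 3: H = 12/(N(N+1)) * sum(R_i^2/n_i) - 3(N+1)
     = 12/(12*13) * (22.5^2/4 + 33^2/5 + 22.5^2/3) - 3*13
     = 0.076923 * 513.112 - 39
     = 0.470192.
Step 4: Ties present; correction factor C = 1 - 12/(12^3 - 12) = 0.993007. Corrected H = 0.470192 / 0.993007 = 0.473504.
Step 5: Under H0, H ~ chi^2(2); p-value = 0.789187.
Step 6: alpha = 0.1. fail to reject H0.

H = 0.4735, df = 2, p = 0.789187, fail to reject H0.


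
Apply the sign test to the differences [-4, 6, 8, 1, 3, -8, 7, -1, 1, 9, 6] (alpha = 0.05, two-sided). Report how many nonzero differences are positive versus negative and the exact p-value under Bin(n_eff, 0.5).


Step 1: Discard zero differences. Original n = 11; n_eff = number of nonzero differences = 11.
Nonzero differences (with sign): -4, +6, +8, +1, +3, -8, +7, -1, +1, +9, +6
Step 2: Count signs: positive = 8, negative = 3.
Step 3: Under H0: P(positive) = 0.5, so the number of positives S ~ Bin(11, 0.5).
Step 4: Two-sided exact p-value = sum of Bin(11,0.5) probabilities at or below the observed probability = 0.226562.
Step 5: alpha = 0.05. fail to reject H0.

n_eff = 11, pos = 8, neg = 3, p = 0.226562, fail to reject H0.


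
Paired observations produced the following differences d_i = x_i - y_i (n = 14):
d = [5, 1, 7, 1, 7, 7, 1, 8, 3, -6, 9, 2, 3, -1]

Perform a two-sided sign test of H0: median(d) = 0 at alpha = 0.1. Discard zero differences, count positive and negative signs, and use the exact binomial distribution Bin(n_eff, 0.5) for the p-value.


Step 1: Discard zero differences. Original n = 14; n_eff = number of nonzero differences = 14.
Nonzero differences (with sign): +5, +1, +7, +1, +7, +7, +1, +8, +3, -6, +9, +2, +3, -1
Step 2: Count signs: positive = 12, negative = 2.
Step 3: Under H0: P(positive) = 0.5, so the number of positives S ~ Bin(14, 0.5).
Step 4: Two-sided exact p-value = sum of Bin(14,0.5) probabilities at or below the observed probability = 0.012939.
Step 5: alpha = 0.1. reject H0.

n_eff = 14, pos = 12, neg = 2, p = 0.012939, reject H0.


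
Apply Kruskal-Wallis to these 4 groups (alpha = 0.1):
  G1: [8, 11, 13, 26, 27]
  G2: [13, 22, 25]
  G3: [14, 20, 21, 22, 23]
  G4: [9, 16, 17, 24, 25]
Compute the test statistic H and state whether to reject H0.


Step 1: Combine all N = 18 observations and assign midranks.
sorted (value, group, rank): (8,G1,1), (9,G4,2), (11,G1,3), (13,G1,4.5), (13,G2,4.5), (14,G3,6), (16,G4,7), (17,G4,8), (20,G3,9), (21,G3,10), (22,G2,11.5), (22,G3,11.5), (23,G3,13), (24,G4,14), (25,G2,15.5), (25,G4,15.5), (26,G1,17), (27,G1,18)
Step 2: Sum ranks within each group.
R_1 = 43.5 (n_1 = 5)
R_2 = 31.5 (n_2 = 3)
R_3 = 49.5 (n_3 = 5)
R_4 = 46.5 (n_4 = 5)
Step 3: H = 12/(N(N+1)) * sum(R_i^2/n_i) - 3(N+1)
     = 12/(18*19) * (43.5^2/5 + 31.5^2/3 + 49.5^2/5 + 46.5^2/5) - 3*19
     = 0.035088 * 1631.7 - 57
     = 0.252632.
Step 4: Ties present; correction factor C = 1 - 18/(18^3 - 18) = 0.996904. Corrected H = 0.252632 / 0.996904 = 0.253416.
Step 5: Under H0, H ~ chi^2(3); p-value = 0.968538.
Step 6: alpha = 0.1. fail to reject H0.

H = 0.2534, df = 3, p = 0.968538, fail to reject H0.


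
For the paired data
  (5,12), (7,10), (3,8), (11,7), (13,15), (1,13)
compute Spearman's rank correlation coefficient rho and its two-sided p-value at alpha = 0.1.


Step 1: Rank x and y separately (midranks; no ties here).
rank(x): 5->3, 7->4, 3->2, 11->5, 13->6, 1->1
rank(y): 12->4, 10->3, 8->2, 7->1, 15->6, 13->5
Step 2: d_i = R_x(i) - R_y(i); compute d_i^2.
  (3-4)^2=1, (4-3)^2=1, (2-2)^2=0, (5-1)^2=16, (6-6)^2=0, (1-5)^2=16
sum(d^2) = 34.
Step 3: rho = 1 - 6*34 / (6*(6^2 - 1)) = 1 - 204/210 = 0.028571.
Step 4: Under H0, t = rho * sqrt((n-2)/(1-rho^2)) = 0.0572 ~ t(4).
Step 5: Two-sided p-value from the t-distribution with 4 df = 0.957155.
Step 6: alpha = 0.1. fail to reject H0.

rho = 0.0286, p = 0.957155, fail to reject H0 at alpha = 0.1.


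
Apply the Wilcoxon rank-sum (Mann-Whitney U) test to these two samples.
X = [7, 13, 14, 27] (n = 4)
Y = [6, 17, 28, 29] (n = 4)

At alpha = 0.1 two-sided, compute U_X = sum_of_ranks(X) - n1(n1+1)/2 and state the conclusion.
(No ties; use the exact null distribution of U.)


Step 1: Combine and sort all 8 observations; assign midranks.
sorted (value, group): (6,Y), (7,X), (13,X), (14,X), (17,Y), (27,X), (28,Y), (29,Y)
ranks: 6->1, 7->2, 13->3, 14->4, 17->5, 27->6, 28->7, 29->8
Step 2: Rank sum for X: R1 = 2 + 3 + 4 + 6 = 15.
Step 3: U_X = R1 - n1(n1+1)/2 = 15 - 4*5/2 = 15 - 10 = 5.
       U_Y = n1*n2 - U_X = 16 - 5 = 11.
Step 4: No ties, so the exact null distribution of U (based on enumerating the C(8,4) = 70 equally likely rank assignments) gives the two-sided p-value.
Step 5: p-value = 0.485714; compare to alpha = 0.1. fail to reject H0.

U_X = 5, p = 0.485714, fail to reject H0 at alpha = 0.1.


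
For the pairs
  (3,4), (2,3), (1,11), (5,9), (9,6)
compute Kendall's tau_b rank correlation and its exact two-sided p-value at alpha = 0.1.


Step 1: Enumerate the 10 unordered pairs (i,j) with i<j and classify each by sign(x_j-x_i) * sign(y_j-y_i).
  (1,2):dx=-1,dy=-1->C; (1,3):dx=-2,dy=+7->D; (1,4):dx=+2,dy=+5->C; (1,5):dx=+6,dy=+2->C
  (2,3):dx=-1,dy=+8->D; (2,4):dx=+3,dy=+6->C; (2,5):dx=+7,dy=+3->C; (3,4):dx=+4,dy=-2->D
  (3,5):dx=+8,dy=-5->D; (4,5):dx=+4,dy=-3->D
Step 2: C = 5, D = 5, total pairs = 10.
Step 3: tau = (C - D)/(n(n-1)/2) = (5 - 5)/10 = 0.000000.
Step 4: Exact two-sided p-value (enumerate n! = 120 permutations of y under H0): p = 1.000000.
Step 5: alpha = 0.1. fail to reject H0.

tau_b = 0.0000 (C=5, D=5), p = 1.000000, fail to reject H0.


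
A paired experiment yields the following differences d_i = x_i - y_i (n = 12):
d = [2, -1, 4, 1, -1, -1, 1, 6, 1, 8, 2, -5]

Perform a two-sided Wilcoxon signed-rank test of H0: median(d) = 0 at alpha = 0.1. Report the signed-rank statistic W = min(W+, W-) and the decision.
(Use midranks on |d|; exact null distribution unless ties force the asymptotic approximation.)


Step 1: Drop any zero differences (none here) and take |d_i|.
|d| = [2, 1, 4, 1, 1, 1, 1, 6, 1, 8, 2, 5]
Step 2: Midrank |d_i| (ties get averaged ranks).
ranks: |2|->7.5, |1|->3.5, |4|->9, |1|->3.5, |1|->3.5, |1|->3.5, |1|->3.5, |6|->11, |1|->3.5, |8|->12, |2|->7.5, |5|->10
Step 3: Attach original signs; sum ranks with positive sign and with negative sign.
W+ = 7.5 + 9 + 3.5 + 3.5 + 11 + 3.5 + 12 + 7.5 = 57.5
W- = 3.5 + 3.5 + 3.5 + 10 = 20.5
(Check: W+ + W- = 78 should equal n(n+1)/2 = 78.)
Step 4: Test statistic W = min(W+, W-) = 20.5.
Step 5: Ties in |d|, so use the tie-corrected normal approximation.
        E[W] = n(n+1)/4 = 12*13/4 = 39.
        Tie groups: |d|=1 (t=6), |d|=2 (t=2); sum(t^3 - t) = 216.
        Var[W] = n(n+1)(2n+1)/24 - sum(t^3-t)/48 = 3900/24 - 216/48 = 158.
        z = (W - E[W]) / sqrt(Var[W]) = (20.5 - 39) / 12.5698 = -1.4718.
        Two-sided p = 2*Phi(z) = 0.141080.
Step 6: alpha = 0.1. fail to reject H0.

W+ = 57.5, W- = 20.5, W = min = 20.5, p = 0.141080, fail to reject H0.


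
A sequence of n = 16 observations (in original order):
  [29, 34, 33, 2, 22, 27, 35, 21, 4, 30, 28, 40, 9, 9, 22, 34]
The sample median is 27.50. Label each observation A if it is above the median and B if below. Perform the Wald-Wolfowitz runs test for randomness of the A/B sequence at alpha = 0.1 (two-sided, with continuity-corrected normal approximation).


Step 1: Compute median = 27.50; label A = above, B = below.
Labels in order: AAABBBABBAAABBBA  (n_A = 8, n_B = 8)
Step 2: Count runs R = 7.
Step 3: Under H0 (random ordering), E[R] = 2*n_A*n_B/(n_A+n_B) + 1 = 2*8*8/16 + 1 = 9.0000.
        Var[R] = 2*n_A*n_B*(2*n_A*n_B - n_A - n_B) / ((n_A+n_B)^2 * (n_A+n_B-1)) = 14336/3840 = 3.7333.
        SD[R] = 1.9322.
Step 4: Continuity-corrected z = (R + 0.5 - E[R]) / SD[R] = (7 + 0.5 - 9.0000) / 1.9322 = -0.7763.
Step 5: Two-sided p-value via normal approximation = 2*(1 - Phi(|z|)) = 0.437558.
Step 6: alpha = 0.1. fail to reject H0.

R = 7, z = -0.7763, p = 0.437558, fail to reject H0.


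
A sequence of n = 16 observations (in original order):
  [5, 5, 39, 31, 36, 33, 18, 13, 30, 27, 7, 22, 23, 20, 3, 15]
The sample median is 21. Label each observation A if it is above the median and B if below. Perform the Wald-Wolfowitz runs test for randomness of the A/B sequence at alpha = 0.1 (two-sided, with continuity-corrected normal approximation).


Step 1: Compute median = 21; label A = above, B = below.
Labels in order: BBAAAABBAABAABBB  (n_A = 8, n_B = 8)
Step 2: Count runs R = 7.
Step 3: Under H0 (random ordering), E[R] = 2*n_A*n_B/(n_A+n_B) + 1 = 2*8*8/16 + 1 = 9.0000.
        Var[R] = 2*n_A*n_B*(2*n_A*n_B - n_A - n_B) / ((n_A+n_B)^2 * (n_A+n_B-1)) = 14336/3840 = 3.7333.
        SD[R] = 1.9322.
Step 4: Continuity-corrected z = (R + 0.5 - E[R]) / SD[R] = (7 + 0.5 - 9.0000) / 1.9322 = -0.7763.
Step 5: Two-sided p-value via normal approximation = 2*(1 - Phi(|z|)) = 0.437558.
Step 6: alpha = 0.1. fail to reject H0.

R = 7, z = -0.7763, p = 0.437558, fail to reject H0.


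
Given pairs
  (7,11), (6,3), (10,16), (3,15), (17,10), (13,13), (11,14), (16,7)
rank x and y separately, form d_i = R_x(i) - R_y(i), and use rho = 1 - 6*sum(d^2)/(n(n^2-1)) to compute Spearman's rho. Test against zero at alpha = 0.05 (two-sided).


Step 1: Rank x and y separately (midranks; no ties here).
rank(x): 7->3, 6->2, 10->4, 3->1, 17->8, 13->6, 11->5, 16->7
rank(y): 11->4, 3->1, 16->8, 15->7, 10->3, 13->5, 14->6, 7->2
Step 2: d_i = R_x(i) - R_y(i); compute d_i^2.
  (3-4)^2=1, (2-1)^2=1, (4-8)^2=16, (1-7)^2=36, (8-3)^2=25, (6-5)^2=1, (5-6)^2=1, (7-2)^2=25
sum(d^2) = 106.
Step 3: rho = 1 - 6*106 / (8*(8^2 - 1)) = 1 - 636/504 = -0.261905.
Step 4: Under H0, t = rho * sqrt((n-2)/(1-rho^2)) = -0.6647 ~ t(6).
Step 5: Two-sided p-value from the t-distribution with 6 df = 0.530923.
Step 6: alpha = 0.05. fail to reject H0.

rho = -0.2619, p = 0.530923, fail to reject H0 at alpha = 0.05.


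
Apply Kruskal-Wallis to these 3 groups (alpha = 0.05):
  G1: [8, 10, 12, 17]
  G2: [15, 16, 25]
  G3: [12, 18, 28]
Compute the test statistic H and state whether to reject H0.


Step 1: Combine all N = 10 observations and assign midranks.
sorted (value, group, rank): (8,G1,1), (10,G1,2), (12,G1,3.5), (12,G3,3.5), (15,G2,5), (16,G2,6), (17,G1,7), (18,G3,8), (25,G2,9), (28,G3,10)
Step 2: Sum ranks within each group.
R_1 = 13.5 (n_1 = 4)
R_2 = 20 (n_2 = 3)
R_3 = 21.5 (n_3 = 3)
Step 3: H = 12/(N(N+1)) * sum(R_i^2/n_i) - 3(N+1)
     = 12/(10*11) * (13.5^2/4 + 20^2/3 + 21.5^2/3) - 3*11
     = 0.109091 * 332.979 - 33
     = 3.325000.
Step 4: Ties present; correction factor C = 1 - 6/(10^3 - 10) = 0.993939. Corrected H = 3.325000 / 0.993939 = 3.345274.
Step 5: Under H0, H ~ chi^2(2); p-value = 0.187751.
Step 6: alpha = 0.05. fail to reject H0.

H = 3.3453, df = 2, p = 0.187751, fail to reject H0.


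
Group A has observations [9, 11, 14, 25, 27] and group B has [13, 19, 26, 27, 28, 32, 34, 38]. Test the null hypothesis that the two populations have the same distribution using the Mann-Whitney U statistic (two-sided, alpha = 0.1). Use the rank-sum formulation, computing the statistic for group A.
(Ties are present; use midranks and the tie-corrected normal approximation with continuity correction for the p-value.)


Step 1: Combine and sort all 13 observations; assign midranks.
sorted (value, group): (9,X), (11,X), (13,Y), (14,X), (19,Y), (25,X), (26,Y), (27,X), (27,Y), (28,Y), (32,Y), (34,Y), (38,Y)
ranks: 9->1, 11->2, 13->3, 14->4, 19->5, 25->6, 26->7, 27->8.5, 27->8.5, 28->10, 32->11, 34->12, 38->13
Step 2: Rank sum for X: R1 = 1 + 2 + 4 + 6 + 8.5 = 21.5.
Step 3: U_X = R1 - n1(n1+1)/2 = 21.5 - 5*6/2 = 21.5 - 15 = 6.5.
       U_Y = n1*n2 - U_X = 40 - 6.5 = 33.5.
Step 4: Ties are present, so use the tie-corrected normal approximation (with continuity correction) for the p-value.
Step 5: p-value = 0.056699; compare to alpha = 0.1. reject H0.

U_X = 6.5, p = 0.056699, reject H0 at alpha = 0.1.


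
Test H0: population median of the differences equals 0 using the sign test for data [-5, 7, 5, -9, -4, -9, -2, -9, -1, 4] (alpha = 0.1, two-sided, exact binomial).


Step 1: Discard zero differences. Original n = 10; n_eff = number of nonzero differences = 10.
Nonzero differences (with sign): -5, +7, +5, -9, -4, -9, -2, -9, -1, +4
Step 2: Count signs: positive = 3, negative = 7.
Step 3: Under H0: P(positive) = 0.5, so the number of positives S ~ Bin(10, 0.5).
Step 4: Two-sided exact p-value = sum of Bin(10,0.5) probabilities at or below the observed probability = 0.343750.
Step 5: alpha = 0.1. fail to reject H0.

n_eff = 10, pos = 3, neg = 7, p = 0.343750, fail to reject H0.


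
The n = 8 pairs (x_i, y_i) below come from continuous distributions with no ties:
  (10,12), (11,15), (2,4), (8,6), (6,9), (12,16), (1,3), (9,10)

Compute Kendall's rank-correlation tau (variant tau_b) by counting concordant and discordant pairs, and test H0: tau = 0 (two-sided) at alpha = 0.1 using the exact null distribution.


Step 1: Enumerate the 28 unordered pairs (i,j) with i<j and classify each by sign(x_j-x_i) * sign(y_j-y_i).
  (1,2):dx=+1,dy=+3->C; (1,3):dx=-8,dy=-8->C; (1,4):dx=-2,dy=-6->C; (1,5):dx=-4,dy=-3->C
  (1,6):dx=+2,dy=+4->C; (1,7):dx=-9,dy=-9->C; (1,8):dx=-1,dy=-2->C; (2,3):dx=-9,dy=-11->C
  (2,4):dx=-3,dy=-9->C; (2,5):dx=-5,dy=-6->C; (2,6):dx=+1,dy=+1->C; (2,7):dx=-10,dy=-12->C
  (2,8):dx=-2,dy=-5->C; (3,4):dx=+6,dy=+2->C; (3,5):dx=+4,dy=+5->C; (3,6):dx=+10,dy=+12->C
  (3,7):dx=-1,dy=-1->C; (3,8):dx=+7,dy=+6->C; (4,5):dx=-2,dy=+3->D; (4,6):dx=+4,dy=+10->C
  (4,7):dx=-7,dy=-3->C; (4,8):dx=+1,dy=+4->C; (5,6):dx=+6,dy=+7->C; (5,7):dx=-5,dy=-6->C
  (5,8):dx=+3,dy=+1->C; (6,7):dx=-11,dy=-13->C; (6,8):dx=-3,dy=-6->C; (7,8):dx=+8,dy=+7->C
Step 2: C = 27, D = 1, total pairs = 28.
Step 3: tau = (C - D)/(n(n-1)/2) = (27 - 1)/28 = 0.928571.
Step 4: Exact two-sided p-value (enumerate n! = 40320 permutations of y under H0): p = 0.000397.
Step 5: alpha = 0.1. reject H0.

tau_b = 0.9286 (C=27, D=1), p = 0.000397, reject H0.


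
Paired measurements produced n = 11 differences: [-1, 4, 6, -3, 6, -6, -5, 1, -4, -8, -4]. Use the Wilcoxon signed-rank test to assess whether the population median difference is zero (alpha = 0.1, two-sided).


Step 1: Drop any zero differences (none here) and take |d_i|.
|d| = [1, 4, 6, 3, 6, 6, 5, 1, 4, 8, 4]
Step 2: Midrank |d_i| (ties get averaged ranks).
ranks: |1|->1.5, |4|->5, |6|->9, |3|->3, |6|->9, |6|->9, |5|->7, |1|->1.5, |4|->5, |8|->11, |4|->5
Step 3: Attach original signs; sum ranks with positive sign and with negative sign.
W+ = 5 + 9 + 9 + 1.5 = 24.5
W- = 1.5 + 3 + 9 + 7 + 5 + 11 + 5 = 41.5
(Check: W+ + W- = 66 should equal n(n+1)/2 = 66.)
Step 4: Test statistic W = min(W+, W-) = 24.5.
Step 5: Ties in |d|, so use the tie-corrected normal approximation.
        E[W] = n(n+1)/4 = 11*12/4 = 33.
        Tie groups: |d|=1 (t=2), |d|=4 (t=3), |d|=6 (t=3); sum(t^3 - t) = 54.
        Var[W] = n(n+1)(2n+1)/24 - sum(t^3-t)/48 = 3036/24 - 54/48 = 125.375.
        z = (W - E[W]) / sqrt(Var[W]) = (24.5 - 33) / 11.1971 = -0.7591.
        Two-sided p = 2*Phi(z) = 0.447778.
Step 6: alpha = 0.1. fail to reject H0.

W+ = 24.5, W- = 41.5, W = min = 24.5, p = 0.447778, fail to reject H0.


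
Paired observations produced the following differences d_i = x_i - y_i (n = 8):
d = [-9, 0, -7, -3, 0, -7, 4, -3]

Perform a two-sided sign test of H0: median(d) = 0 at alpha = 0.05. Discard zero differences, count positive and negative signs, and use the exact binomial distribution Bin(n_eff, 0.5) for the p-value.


Step 1: Discard zero differences. Original n = 8; n_eff = number of nonzero differences = 6.
Nonzero differences (with sign): -9, -7, -3, -7, +4, -3
Step 2: Count signs: positive = 1, negative = 5.
Step 3: Under H0: P(positive) = 0.5, so the number of positives S ~ Bin(6, 0.5).
Step 4: Two-sided exact p-value = sum of Bin(6,0.5) probabilities at or below the observed probability = 0.218750.
Step 5: alpha = 0.05. fail to reject H0.

n_eff = 6, pos = 1, neg = 5, p = 0.218750, fail to reject H0.


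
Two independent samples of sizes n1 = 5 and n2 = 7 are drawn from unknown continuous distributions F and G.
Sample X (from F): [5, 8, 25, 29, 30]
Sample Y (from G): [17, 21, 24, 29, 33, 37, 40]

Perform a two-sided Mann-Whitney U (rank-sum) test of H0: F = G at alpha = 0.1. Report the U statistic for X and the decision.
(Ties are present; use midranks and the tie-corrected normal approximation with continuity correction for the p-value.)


Step 1: Combine and sort all 12 observations; assign midranks.
sorted (value, group): (5,X), (8,X), (17,Y), (21,Y), (24,Y), (25,X), (29,X), (29,Y), (30,X), (33,Y), (37,Y), (40,Y)
ranks: 5->1, 8->2, 17->3, 21->4, 24->5, 25->6, 29->7.5, 29->7.5, 30->9, 33->10, 37->11, 40->12
Step 2: Rank sum for X: R1 = 1 + 2 + 6 + 7.5 + 9 = 25.5.
Step 3: U_X = R1 - n1(n1+1)/2 = 25.5 - 5*6/2 = 25.5 - 15 = 10.5.
       U_Y = n1*n2 - U_X = 35 - 10.5 = 24.5.
Step 4: Ties are present, so use the tie-corrected normal approximation (with continuity correction) for the p-value.
Step 5: p-value = 0.290307; compare to alpha = 0.1. fail to reject H0.

U_X = 10.5, p = 0.290307, fail to reject H0 at alpha = 0.1.


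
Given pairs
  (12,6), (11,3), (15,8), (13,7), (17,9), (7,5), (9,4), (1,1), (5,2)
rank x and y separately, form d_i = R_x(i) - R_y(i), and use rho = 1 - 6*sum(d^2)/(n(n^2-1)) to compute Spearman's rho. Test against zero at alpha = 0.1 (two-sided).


Step 1: Rank x and y separately (midranks; no ties here).
rank(x): 12->6, 11->5, 15->8, 13->7, 17->9, 7->3, 9->4, 1->1, 5->2
rank(y): 6->6, 3->3, 8->8, 7->7, 9->9, 5->5, 4->4, 1->1, 2->2
Step 2: d_i = R_x(i) - R_y(i); compute d_i^2.
  (6-6)^2=0, (5-3)^2=4, (8-8)^2=0, (7-7)^2=0, (9-9)^2=0, (3-5)^2=4, (4-4)^2=0, (1-1)^2=0, (2-2)^2=0
sum(d^2) = 8.
Step 3: rho = 1 - 6*8 / (9*(9^2 - 1)) = 1 - 48/720 = 0.933333.
Step 4: Under H0, t = rho * sqrt((n-2)/(1-rho^2)) = 6.8783 ~ t(7).
Step 5: Two-sided p-value from the t-distribution with 7 df = 0.000236.
Step 6: alpha = 0.1. reject H0.

rho = 0.9333, p = 0.000236, reject H0 at alpha = 0.1.


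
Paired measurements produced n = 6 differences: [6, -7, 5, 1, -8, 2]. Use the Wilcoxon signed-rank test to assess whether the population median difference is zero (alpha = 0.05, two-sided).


Step 1: Drop any zero differences (none here) and take |d_i|.
|d| = [6, 7, 5, 1, 8, 2]
Step 2: Midrank |d_i| (ties get averaged ranks).
ranks: |6|->4, |7|->5, |5|->3, |1|->1, |8|->6, |2|->2
Step 3: Attach original signs; sum ranks with positive sign and with negative sign.
W+ = 4 + 3 + 1 + 2 = 10
W- = 5 + 6 = 11
(Check: W+ + W- = 21 should equal n(n+1)/2 = 21.)
Step 4: Test statistic W = min(W+, W-) = 10.
Step 5: No ties, so the exact null distribution over the 2^6 = 64 sign assignments gives the two-sided p-value = 1.000000.
Step 6: alpha = 0.05. fail to reject H0.

W+ = 10, W- = 11, W = min = 10, p = 1.000000, fail to reject H0.


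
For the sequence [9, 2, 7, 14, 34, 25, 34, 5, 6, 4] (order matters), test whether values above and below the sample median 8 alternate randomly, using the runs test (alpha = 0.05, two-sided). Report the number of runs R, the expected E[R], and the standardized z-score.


Step 1: Compute median = 8; label A = above, B = below.
Labels in order: ABBAAAABBB  (n_A = 5, n_B = 5)
Step 2: Count runs R = 4.
Step 3: Under H0 (random ordering), E[R] = 2*n_A*n_B/(n_A+n_B) + 1 = 2*5*5/10 + 1 = 6.0000.
        Var[R] = 2*n_A*n_B*(2*n_A*n_B - n_A - n_B) / ((n_A+n_B)^2 * (n_A+n_B-1)) = 2000/900 = 2.2222.
        SD[R] = 1.4907.
Step 4: Continuity-corrected z = (R + 0.5 - E[R]) / SD[R] = (4 + 0.5 - 6.0000) / 1.4907 = -1.0062.
Step 5: Two-sided p-value via normal approximation = 2*(1 - Phi(|z|)) = 0.314305.
Step 6: alpha = 0.05. fail to reject H0.

R = 4, z = -1.0062, p = 0.314305, fail to reject H0.


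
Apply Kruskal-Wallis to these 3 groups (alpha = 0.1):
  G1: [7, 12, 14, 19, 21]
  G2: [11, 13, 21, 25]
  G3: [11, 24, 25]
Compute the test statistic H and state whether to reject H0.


Step 1: Combine all N = 12 observations and assign midranks.
sorted (value, group, rank): (7,G1,1), (11,G2,2.5), (11,G3,2.5), (12,G1,4), (13,G2,5), (14,G1,6), (19,G1,7), (21,G1,8.5), (21,G2,8.5), (24,G3,10), (25,G2,11.5), (25,G3,11.5)
Step 2: Sum ranks within each group.
R_1 = 26.5 (n_1 = 5)
R_2 = 27.5 (n_2 = 4)
R_3 = 24 (n_3 = 3)
Step 3: H = 12/(N(N+1)) * sum(R_i^2/n_i) - 3(N+1)
     = 12/(12*13) * (26.5^2/5 + 27.5^2/4 + 24^2/3) - 3*13
     = 0.076923 * 521.513 - 39
     = 1.116346.
Step 4: Ties present; correction factor C = 1 - 18/(12^3 - 12) = 0.989510. Corrected H = 1.116346 / 0.989510 = 1.128180.
Step 5: Under H0, H ~ chi^2(2); p-value = 0.568878.
Step 6: alpha = 0.1. fail to reject H0.

H = 1.1282, df = 2, p = 0.568878, fail to reject H0.


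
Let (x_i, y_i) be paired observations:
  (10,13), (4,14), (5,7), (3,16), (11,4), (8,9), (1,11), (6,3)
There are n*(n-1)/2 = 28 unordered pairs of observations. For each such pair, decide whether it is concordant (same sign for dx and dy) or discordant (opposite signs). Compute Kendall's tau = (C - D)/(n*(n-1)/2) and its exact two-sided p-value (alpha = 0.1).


Step 1: Enumerate the 28 unordered pairs (i,j) with i<j and classify each by sign(x_j-x_i) * sign(y_j-y_i).
  (1,2):dx=-6,dy=+1->D; (1,3):dx=-5,dy=-6->C; (1,4):dx=-7,dy=+3->D; (1,5):dx=+1,dy=-9->D
  (1,6):dx=-2,dy=-4->C; (1,7):dx=-9,dy=-2->C; (1,8):dx=-4,dy=-10->C; (2,3):dx=+1,dy=-7->D
  (2,4):dx=-1,dy=+2->D; (2,5):dx=+7,dy=-10->D; (2,6):dx=+4,dy=-5->D; (2,7):dx=-3,dy=-3->C
  (2,8):dx=+2,dy=-11->D; (3,4):dx=-2,dy=+9->D; (3,5):dx=+6,dy=-3->D; (3,6):dx=+3,dy=+2->C
  (3,7):dx=-4,dy=+4->D; (3,8):dx=+1,dy=-4->D; (4,5):dx=+8,dy=-12->D; (4,6):dx=+5,dy=-7->D
  (4,7):dx=-2,dy=-5->C; (4,8):dx=+3,dy=-13->D; (5,6):dx=-3,dy=+5->D; (5,7):dx=-10,dy=+7->D
  (5,8):dx=-5,dy=-1->C; (6,7):dx=-7,dy=+2->D; (6,8):dx=-2,dy=-6->C; (7,8):dx=+5,dy=-8->D
Step 2: C = 9, D = 19, total pairs = 28.
Step 3: tau = (C - D)/(n(n-1)/2) = (9 - 19)/28 = -0.357143.
Step 4: Exact two-sided p-value (enumerate n! = 40320 permutations of y under H0): p = 0.275099.
Step 5: alpha = 0.1. fail to reject H0.

tau_b = -0.3571 (C=9, D=19), p = 0.275099, fail to reject H0.


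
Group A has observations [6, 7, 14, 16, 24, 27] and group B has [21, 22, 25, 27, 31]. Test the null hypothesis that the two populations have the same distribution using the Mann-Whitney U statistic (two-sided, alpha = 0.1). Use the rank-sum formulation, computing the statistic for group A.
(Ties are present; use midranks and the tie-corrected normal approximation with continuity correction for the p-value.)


Step 1: Combine and sort all 11 observations; assign midranks.
sorted (value, group): (6,X), (7,X), (14,X), (16,X), (21,Y), (22,Y), (24,X), (25,Y), (27,X), (27,Y), (31,Y)
ranks: 6->1, 7->2, 14->3, 16->4, 21->5, 22->6, 24->7, 25->8, 27->9.5, 27->9.5, 31->11
Step 2: Rank sum for X: R1 = 1 + 2 + 3 + 4 + 7 + 9.5 = 26.5.
Step 3: U_X = R1 - n1(n1+1)/2 = 26.5 - 6*7/2 = 26.5 - 21 = 5.5.
       U_Y = n1*n2 - U_X = 30 - 5.5 = 24.5.
Step 4: Ties are present, so use the tie-corrected normal approximation (with continuity correction) for the p-value.
Step 5: p-value = 0.099576; compare to alpha = 0.1. reject H0.

U_X = 5.5, p = 0.099576, reject H0 at alpha = 0.1.


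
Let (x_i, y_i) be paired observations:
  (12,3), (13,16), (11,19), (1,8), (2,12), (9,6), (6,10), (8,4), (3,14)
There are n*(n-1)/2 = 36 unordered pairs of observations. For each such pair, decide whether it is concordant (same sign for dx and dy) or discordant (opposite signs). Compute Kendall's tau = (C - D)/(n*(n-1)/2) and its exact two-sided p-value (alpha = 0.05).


Step 1: Enumerate the 36 unordered pairs (i,j) with i<j and classify each by sign(x_j-x_i) * sign(y_j-y_i).
  (1,2):dx=+1,dy=+13->C; (1,3):dx=-1,dy=+16->D; (1,4):dx=-11,dy=+5->D; (1,5):dx=-10,dy=+9->D
  (1,6):dx=-3,dy=+3->D; (1,7):dx=-6,dy=+7->D; (1,8):dx=-4,dy=+1->D; (1,9):dx=-9,dy=+11->D
  (2,3):dx=-2,dy=+3->D; (2,4):dx=-12,dy=-8->C; (2,5):dx=-11,dy=-4->C; (2,6):dx=-4,dy=-10->C
  (2,7):dx=-7,dy=-6->C; (2,8):dx=-5,dy=-12->C; (2,9):dx=-10,dy=-2->C; (3,4):dx=-10,dy=-11->C
  (3,5):dx=-9,dy=-7->C; (3,6):dx=-2,dy=-13->C; (3,7):dx=-5,dy=-9->C; (3,8):dx=-3,dy=-15->C
  (3,9):dx=-8,dy=-5->C; (4,5):dx=+1,dy=+4->C; (4,6):dx=+8,dy=-2->D; (4,7):dx=+5,dy=+2->C
  (4,8):dx=+7,dy=-4->D; (4,9):dx=+2,dy=+6->C; (5,6):dx=+7,dy=-6->D; (5,7):dx=+4,dy=-2->D
  (5,8):dx=+6,dy=-8->D; (5,9):dx=+1,dy=+2->C; (6,7):dx=-3,dy=+4->D; (6,8):dx=-1,dy=-2->C
  (6,9):dx=-6,dy=+8->D; (7,8):dx=+2,dy=-6->D; (7,9):dx=-3,dy=+4->D; (8,9):dx=-5,dy=+10->D
Step 2: C = 18, D = 18, total pairs = 36.
Step 3: tau = (C - D)/(n(n-1)/2) = (18 - 18)/36 = 0.000000.
Step 4: Exact two-sided p-value (enumerate n! = 362880 permutations of y under H0): p = 1.000000.
Step 5: alpha = 0.05. fail to reject H0.

tau_b = 0.0000 (C=18, D=18), p = 1.000000, fail to reject H0.


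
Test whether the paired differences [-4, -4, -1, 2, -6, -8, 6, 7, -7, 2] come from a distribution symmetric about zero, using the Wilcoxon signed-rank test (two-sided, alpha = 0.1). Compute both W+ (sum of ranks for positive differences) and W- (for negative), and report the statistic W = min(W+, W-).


Step 1: Drop any zero differences (none here) and take |d_i|.
|d| = [4, 4, 1, 2, 6, 8, 6, 7, 7, 2]
Step 2: Midrank |d_i| (ties get averaged ranks).
ranks: |4|->4.5, |4|->4.5, |1|->1, |2|->2.5, |6|->6.5, |8|->10, |6|->6.5, |7|->8.5, |7|->8.5, |2|->2.5
Step 3: Attach original signs; sum ranks with positive sign and with negative sign.
W+ = 2.5 + 6.5 + 8.5 + 2.5 = 20
W- = 4.5 + 4.5 + 1 + 6.5 + 10 + 8.5 = 35
(Check: W+ + W- = 55 should equal n(n+1)/2 = 55.)
Step 4: Test statistic W = min(W+, W-) = 20.
Step 5: Ties in |d|, so use the tie-corrected normal approximation.
        E[W] = n(n+1)/4 = 10*11/4 = 27.5.
        Tie groups: |d|=2 (t=2), |d|=4 (t=2), |d|=6 (t=2), |d|=7 (t=2); sum(t^3 - t) = 24.
        Var[W] = n(n+1)(2n+1)/24 - sum(t^3-t)/48 = 2310/24 - 24/48 = 95.75.
        z = (W - E[W]) / sqrt(Var[W]) = (20 - 27.5) / 9.7852 = -0.7665.
        Two-sided p = 2*Phi(z) = 0.443400.
Step 6: alpha = 0.1. fail to reject H0.

W+ = 20, W- = 35, W = min = 20, p = 0.443400, fail to reject H0.


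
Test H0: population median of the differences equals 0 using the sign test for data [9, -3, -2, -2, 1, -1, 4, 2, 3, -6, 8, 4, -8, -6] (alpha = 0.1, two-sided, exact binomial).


Step 1: Discard zero differences. Original n = 14; n_eff = number of nonzero differences = 14.
Nonzero differences (with sign): +9, -3, -2, -2, +1, -1, +4, +2, +3, -6, +8, +4, -8, -6
Step 2: Count signs: positive = 7, negative = 7.
Step 3: Under H0: P(positive) = 0.5, so the number of positives S ~ Bin(14, 0.5).
Step 4: Two-sided exact p-value = sum of Bin(14,0.5) probabilities at or below the observed probability = 1.000000.
Step 5: alpha = 0.1. fail to reject H0.

n_eff = 14, pos = 7, neg = 7, p = 1.000000, fail to reject H0.


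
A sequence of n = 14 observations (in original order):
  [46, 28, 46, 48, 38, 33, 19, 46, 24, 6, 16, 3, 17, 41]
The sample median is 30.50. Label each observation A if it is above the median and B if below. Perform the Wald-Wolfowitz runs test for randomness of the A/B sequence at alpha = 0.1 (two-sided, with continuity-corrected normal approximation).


Step 1: Compute median = 30.50; label A = above, B = below.
Labels in order: ABAAAABABBBBBA  (n_A = 7, n_B = 7)
Step 2: Count runs R = 7.
Step 3: Under H0 (random ordering), E[R] = 2*n_A*n_B/(n_A+n_B) + 1 = 2*7*7/14 + 1 = 8.0000.
        Var[R] = 2*n_A*n_B*(2*n_A*n_B - n_A - n_B) / ((n_A+n_B)^2 * (n_A+n_B-1)) = 8232/2548 = 3.2308.
        SD[R] = 1.7974.
Step 4: Continuity-corrected z = (R + 0.5 - E[R]) / SD[R] = (7 + 0.5 - 8.0000) / 1.7974 = -0.2782.
Step 5: Two-sided p-value via normal approximation = 2*(1 - Phi(|z|)) = 0.780879.
Step 6: alpha = 0.1. fail to reject H0.

R = 7, z = -0.2782, p = 0.780879, fail to reject H0.


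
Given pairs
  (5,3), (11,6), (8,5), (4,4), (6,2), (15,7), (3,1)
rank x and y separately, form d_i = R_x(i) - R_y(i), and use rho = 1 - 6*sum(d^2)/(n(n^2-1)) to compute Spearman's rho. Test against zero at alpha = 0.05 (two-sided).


Step 1: Rank x and y separately (midranks; no ties here).
rank(x): 5->3, 11->6, 8->5, 4->2, 6->4, 15->7, 3->1
rank(y): 3->3, 6->6, 5->5, 4->4, 2->2, 7->7, 1->1
Step 2: d_i = R_x(i) - R_y(i); compute d_i^2.
  (3-3)^2=0, (6-6)^2=0, (5-5)^2=0, (2-4)^2=4, (4-2)^2=4, (7-7)^2=0, (1-1)^2=0
sum(d^2) = 8.
Step 3: rho = 1 - 6*8 / (7*(7^2 - 1)) = 1 - 48/336 = 0.857143.
Step 4: Under H0, t = rho * sqrt((n-2)/(1-rho^2)) = 3.7210 ~ t(5).
Step 5: Two-sided p-value from the t-distribution with 5 df = 0.013697.
Step 6: alpha = 0.05. reject H0.

rho = 0.8571, p = 0.013697, reject H0 at alpha = 0.05.


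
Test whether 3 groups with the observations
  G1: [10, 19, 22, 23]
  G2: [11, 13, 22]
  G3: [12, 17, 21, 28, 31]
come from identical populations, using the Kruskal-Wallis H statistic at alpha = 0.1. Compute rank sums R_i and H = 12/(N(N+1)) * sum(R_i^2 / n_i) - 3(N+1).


Step 1: Combine all N = 12 observations and assign midranks.
sorted (value, group, rank): (10,G1,1), (11,G2,2), (12,G3,3), (13,G2,4), (17,G3,5), (19,G1,6), (21,G3,7), (22,G1,8.5), (22,G2,8.5), (23,G1,10), (28,G3,11), (31,G3,12)
Step 2: Sum ranks within each group.
R_1 = 25.5 (n_1 = 4)
R_2 = 14.5 (n_2 = 3)
R_3 = 38 (n_3 = 5)
Step 3: H = 12/(N(N+1)) * sum(R_i^2/n_i) - 3(N+1)
     = 12/(12*13) * (25.5^2/4 + 14.5^2/3 + 38^2/5) - 3*13
     = 0.076923 * 521.446 - 39
     = 1.111218.
Step 4: Ties present; correction factor C = 1 - 6/(12^3 - 12) = 0.996503. Corrected H = 1.111218 / 0.996503 = 1.115117.
Step 5: Under H0, H ~ chi^2(2); p-value = 0.572605.
Step 6: alpha = 0.1. fail to reject H0.

H = 1.1151, df = 2, p = 0.572605, fail to reject H0.


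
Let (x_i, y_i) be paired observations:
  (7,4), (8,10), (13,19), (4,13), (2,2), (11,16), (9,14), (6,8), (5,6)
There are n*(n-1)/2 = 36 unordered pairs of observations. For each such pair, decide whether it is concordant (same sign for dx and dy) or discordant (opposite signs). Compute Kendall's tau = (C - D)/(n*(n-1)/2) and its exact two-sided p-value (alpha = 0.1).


Step 1: Enumerate the 36 unordered pairs (i,j) with i<j and classify each by sign(x_j-x_i) * sign(y_j-y_i).
  (1,2):dx=+1,dy=+6->C; (1,3):dx=+6,dy=+15->C; (1,4):dx=-3,dy=+9->D; (1,5):dx=-5,dy=-2->C
  (1,6):dx=+4,dy=+12->C; (1,7):dx=+2,dy=+10->C; (1,8):dx=-1,dy=+4->D; (1,9):dx=-2,dy=+2->D
  (2,3):dx=+5,dy=+9->C; (2,4):dx=-4,dy=+3->D; (2,5):dx=-6,dy=-8->C; (2,6):dx=+3,dy=+6->C
  (2,7):dx=+1,dy=+4->C; (2,8):dx=-2,dy=-2->C; (2,9):dx=-3,dy=-4->C; (3,4):dx=-9,dy=-6->C
  (3,5):dx=-11,dy=-17->C; (3,6):dx=-2,dy=-3->C; (3,7):dx=-4,dy=-5->C; (3,8):dx=-7,dy=-11->C
  (3,9):dx=-8,dy=-13->C; (4,5):dx=-2,dy=-11->C; (4,6):dx=+7,dy=+3->C; (4,7):dx=+5,dy=+1->C
  (4,8):dx=+2,dy=-5->D; (4,9):dx=+1,dy=-7->D; (5,6):dx=+9,dy=+14->C; (5,7):dx=+7,dy=+12->C
  (5,8):dx=+4,dy=+6->C; (5,9):dx=+3,dy=+4->C; (6,7):dx=-2,dy=-2->C; (6,8):dx=-5,dy=-8->C
  (6,9):dx=-6,dy=-10->C; (7,8):dx=-3,dy=-6->C; (7,9):dx=-4,dy=-8->C; (8,9):dx=-1,dy=-2->C
Step 2: C = 30, D = 6, total pairs = 36.
Step 3: tau = (C - D)/(n(n-1)/2) = (30 - 6)/36 = 0.666667.
Step 4: Exact two-sided p-value (enumerate n! = 362880 permutations of y under H0): p = 0.012665.
Step 5: alpha = 0.1. reject H0.

tau_b = 0.6667 (C=30, D=6), p = 0.012665, reject H0.


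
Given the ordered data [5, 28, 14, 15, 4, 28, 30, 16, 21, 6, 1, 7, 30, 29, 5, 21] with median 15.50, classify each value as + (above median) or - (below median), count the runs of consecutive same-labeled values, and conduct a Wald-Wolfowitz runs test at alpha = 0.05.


Step 1: Compute median = 15.50; label A = above, B = below.
Labels in order: BABBBAAAABBBAABA  (n_A = 8, n_B = 8)
Step 2: Count runs R = 8.
Step 3: Under H0 (random ordering), E[R] = 2*n_A*n_B/(n_A+n_B) + 1 = 2*8*8/16 + 1 = 9.0000.
        Var[R] = 2*n_A*n_B*(2*n_A*n_B - n_A - n_B) / ((n_A+n_B)^2 * (n_A+n_B-1)) = 14336/3840 = 3.7333.
        SD[R] = 1.9322.
Step 4: Continuity-corrected z = (R + 0.5 - E[R]) / SD[R] = (8 + 0.5 - 9.0000) / 1.9322 = -0.2588.
Step 5: Two-sided p-value via normal approximation = 2*(1 - Phi(|z|)) = 0.795809.
Step 6: alpha = 0.05. fail to reject H0.

R = 8, z = -0.2588, p = 0.795809, fail to reject H0.


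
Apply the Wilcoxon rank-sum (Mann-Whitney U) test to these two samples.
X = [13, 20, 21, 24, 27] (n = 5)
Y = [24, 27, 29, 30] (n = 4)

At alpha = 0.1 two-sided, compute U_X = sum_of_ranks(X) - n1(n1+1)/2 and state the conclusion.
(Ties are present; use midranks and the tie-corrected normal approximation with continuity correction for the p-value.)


Step 1: Combine and sort all 9 observations; assign midranks.
sorted (value, group): (13,X), (20,X), (21,X), (24,X), (24,Y), (27,X), (27,Y), (29,Y), (30,Y)
ranks: 13->1, 20->2, 21->3, 24->4.5, 24->4.5, 27->6.5, 27->6.5, 29->8, 30->9
Step 2: Rank sum for X: R1 = 1 + 2 + 3 + 4.5 + 6.5 = 17.
Step 3: U_X = R1 - n1(n1+1)/2 = 17 - 5*6/2 = 17 - 15 = 2.
       U_Y = n1*n2 - U_X = 20 - 2 = 18.
Step 4: Ties are present, so use the tie-corrected normal approximation (with continuity correction) for the p-value.
Step 5: p-value = 0.063937; compare to alpha = 0.1. reject H0.

U_X = 2, p = 0.063937, reject H0 at alpha = 0.1.


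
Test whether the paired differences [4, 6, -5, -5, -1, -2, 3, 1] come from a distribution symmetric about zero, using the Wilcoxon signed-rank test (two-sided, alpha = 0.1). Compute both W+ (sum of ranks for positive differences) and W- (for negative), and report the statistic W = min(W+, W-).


Step 1: Drop any zero differences (none here) and take |d_i|.
|d| = [4, 6, 5, 5, 1, 2, 3, 1]
Step 2: Midrank |d_i| (ties get averaged ranks).
ranks: |4|->5, |6|->8, |5|->6.5, |5|->6.5, |1|->1.5, |2|->3, |3|->4, |1|->1.5
Step 3: Attach original signs; sum ranks with positive sign and with negative sign.
W+ = 5 + 8 + 4 + 1.5 = 18.5
W- = 6.5 + 6.5 + 1.5 + 3 = 17.5
(Check: W+ + W- = 36 should equal n(n+1)/2 = 36.)
Step 4: Test statistic W = min(W+, W-) = 17.5.
Step 5: Ties in |d|, so use the tie-corrected normal approximation.
        E[W] = n(n+1)/4 = 8*9/4 = 18.
        Tie groups: |d|=1 (t=2), |d|=5 (t=2); sum(t^3 - t) = 12.
        Var[W] = n(n+1)(2n+1)/24 - sum(t^3-t)/48 = 1224/24 - 12/48 = 50.75.
        z = (W - E[W]) / sqrt(Var[W]) = (17.5 - 18) / 7.1239 = -0.0702.
        Two-sided p = 2*Phi(z) = 0.944045.
Step 6: alpha = 0.1. fail to reject H0.

W+ = 18.5, W- = 17.5, W = min = 17.5, p = 0.944045, fail to reject H0.


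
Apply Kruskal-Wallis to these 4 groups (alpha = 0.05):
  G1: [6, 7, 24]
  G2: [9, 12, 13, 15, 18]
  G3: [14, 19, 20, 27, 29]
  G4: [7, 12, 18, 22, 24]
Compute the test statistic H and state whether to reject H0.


Step 1: Combine all N = 18 observations and assign midranks.
sorted (value, group, rank): (6,G1,1), (7,G1,2.5), (7,G4,2.5), (9,G2,4), (12,G2,5.5), (12,G4,5.5), (13,G2,7), (14,G3,8), (15,G2,9), (18,G2,10.5), (18,G4,10.5), (19,G3,12), (20,G3,13), (22,G4,14), (24,G1,15.5), (24,G4,15.5), (27,G3,17), (29,G3,18)
Step 2: Sum ranks within each group.
R_1 = 19 (n_1 = 3)
R_2 = 36 (n_2 = 5)
R_3 = 68 (n_3 = 5)
R_4 = 48 (n_4 = 5)
Step 3: H = 12/(N(N+1)) * sum(R_i^2/n_i) - 3(N+1)
     = 12/(18*19) * (19^2/3 + 36^2/5 + 68^2/5 + 48^2/5) - 3*19
     = 0.035088 * 1765.13 - 57
     = 4.934503.
Step 4: Ties present; correction factor C = 1 - 24/(18^3 - 18) = 0.995872. Corrected H = 4.934503 / 0.995872 = 4.954957.
Step 5: Under H0, H ~ chi^2(3); p-value = 0.175125.
Step 6: alpha = 0.05. fail to reject H0.

H = 4.9550, df = 3, p = 0.175125, fail to reject H0.


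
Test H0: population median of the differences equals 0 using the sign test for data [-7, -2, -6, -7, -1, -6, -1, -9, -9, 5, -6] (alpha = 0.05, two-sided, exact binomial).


Step 1: Discard zero differences. Original n = 11; n_eff = number of nonzero differences = 11.
Nonzero differences (with sign): -7, -2, -6, -7, -1, -6, -1, -9, -9, +5, -6
Step 2: Count signs: positive = 1, negative = 10.
Step 3: Under H0: P(positive) = 0.5, so the number of positives S ~ Bin(11, 0.5).
Step 4: Two-sided exact p-value = sum of Bin(11,0.5) probabilities at or below the observed probability = 0.011719.
Step 5: alpha = 0.05. reject H0.

n_eff = 11, pos = 1, neg = 10, p = 0.011719, reject H0.


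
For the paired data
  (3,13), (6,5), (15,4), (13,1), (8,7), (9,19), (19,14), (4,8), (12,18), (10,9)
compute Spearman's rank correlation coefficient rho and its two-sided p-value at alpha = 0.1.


Step 1: Rank x and y separately (midranks; no ties here).
rank(x): 3->1, 6->3, 15->9, 13->8, 8->4, 9->5, 19->10, 4->2, 12->7, 10->6
rank(y): 13->7, 5->3, 4->2, 1->1, 7->4, 19->10, 14->8, 8->5, 18->9, 9->6
Step 2: d_i = R_x(i) - R_y(i); compute d_i^2.
  (1-7)^2=36, (3-3)^2=0, (9-2)^2=49, (8-1)^2=49, (4-4)^2=0, (5-10)^2=25, (10-8)^2=4, (2-5)^2=9, (7-9)^2=4, (6-6)^2=0
sum(d^2) = 176.
Step 3: rho = 1 - 6*176 / (10*(10^2 - 1)) = 1 - 1056/990 = -0.066667.
Step 4: Under H0, t = rho * sqrt((n-2)/(1-rho^2)) = -0.1890 ~ t(8).
Step 5: Two-sided p-value from the t-distribution with 8 df = 0.854813.
Step 6: alpha = 0.1. fail to reject H0.

rho = -0.0667, p = 0.854813, fail to reject H0 at alpha = 0.1.


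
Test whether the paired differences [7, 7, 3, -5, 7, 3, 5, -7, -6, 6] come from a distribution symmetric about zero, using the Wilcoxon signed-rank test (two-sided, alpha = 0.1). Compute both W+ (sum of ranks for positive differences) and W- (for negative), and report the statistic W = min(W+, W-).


Step 1: Drop any zero differences (none here) and take |d_i|.
|d| = [7, 7, 3, 5, 7, 3, 5, 7, 6, 6]
Step 2: Midrank |d_i| (ties get averaged ranks).
ranks: |7|->8.5, |7|->8.5, |3|->1.5, |5|->3.5, |7|->8.5, |3|->1.5, |5|->3.5, |7|->8.5, |6|->5.5, |6|->5.5
Step 3: Attach original signs; sum ranks with positive sign and with negative sign.
W+ = 8.5 + 8.5 + 1.5 + 8.5 + 1.5 + 3.5 + 5.5 = 37.5
W- = 3.5 + 8.5 + 5.5 = 17.5
(Check: W+ + W- = 55 should equal n(n+1)/2 = 55.)
Step 4: Test statistic W = min(W+, W-) = 17.5.
Step 5: Ties in |d|, so use the tie-corrected normal approximation.
        E[W] = n(n+1)/4 = 10*11/4 = 27.5.
        Tie groups: |d|=3 (t=2), |d|=5 (t=2), |d|=6 (t=2), |d|=7 (t=4); sum(t^3 - t) = 78.
        Var[W] = n(n+1)(2n+1)/24 - sum(t^3-t)/48 = 2310/24 - 78/48 = 94.625.
        z = (W - E[W]) / sqrt(Var[W]) = (17.5 - 27.5) / 9.7275 = -1.0280.
        Two-sided p = 2*Phi(z) = 0.303945.
Step 6: alpha = 0.1. fail to reject H0.

W+ = 37.5, W- = 17.5, W = min = 17.5, p = 0.303945, fail to reject H0.
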